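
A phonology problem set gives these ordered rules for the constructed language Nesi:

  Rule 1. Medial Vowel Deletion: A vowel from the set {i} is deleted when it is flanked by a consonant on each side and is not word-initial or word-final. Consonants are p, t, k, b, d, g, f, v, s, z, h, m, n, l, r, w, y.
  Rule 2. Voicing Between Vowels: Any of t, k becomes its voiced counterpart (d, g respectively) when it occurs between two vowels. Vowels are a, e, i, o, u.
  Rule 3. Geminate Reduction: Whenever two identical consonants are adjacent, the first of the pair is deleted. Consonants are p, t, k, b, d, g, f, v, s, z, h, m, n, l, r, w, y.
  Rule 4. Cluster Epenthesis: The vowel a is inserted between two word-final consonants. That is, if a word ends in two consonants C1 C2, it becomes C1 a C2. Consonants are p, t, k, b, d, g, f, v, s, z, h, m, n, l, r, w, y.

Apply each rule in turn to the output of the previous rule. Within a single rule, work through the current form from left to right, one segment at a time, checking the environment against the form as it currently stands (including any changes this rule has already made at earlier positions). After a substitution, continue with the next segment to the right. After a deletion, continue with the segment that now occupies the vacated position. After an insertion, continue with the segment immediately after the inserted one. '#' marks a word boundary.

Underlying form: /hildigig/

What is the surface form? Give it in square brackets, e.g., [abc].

[hldag]

Rule 1 Medial Vowel Deletion: [hildigig] → [hldgg]
Rule 2 Voicing Between Vowels: no change — [hldgg]
Rule 3 Geminate Reduction: [hldgg] → [hldg]
Rule 4 Cluster Epenthesis: [hldg] → [hldag]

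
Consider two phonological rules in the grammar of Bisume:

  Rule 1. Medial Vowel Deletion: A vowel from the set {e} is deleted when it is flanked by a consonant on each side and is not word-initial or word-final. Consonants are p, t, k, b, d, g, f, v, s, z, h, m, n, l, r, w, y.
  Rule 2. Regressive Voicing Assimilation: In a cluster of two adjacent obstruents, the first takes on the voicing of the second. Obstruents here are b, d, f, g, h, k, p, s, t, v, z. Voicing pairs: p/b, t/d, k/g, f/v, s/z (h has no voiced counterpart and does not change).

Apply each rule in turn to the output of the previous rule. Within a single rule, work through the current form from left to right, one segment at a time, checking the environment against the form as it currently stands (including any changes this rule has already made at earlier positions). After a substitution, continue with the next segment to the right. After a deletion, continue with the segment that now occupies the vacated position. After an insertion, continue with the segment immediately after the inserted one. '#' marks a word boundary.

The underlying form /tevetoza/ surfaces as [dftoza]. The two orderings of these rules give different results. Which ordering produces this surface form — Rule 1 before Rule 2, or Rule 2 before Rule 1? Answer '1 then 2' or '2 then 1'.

1 then 2

Order 1 then 2:
  1 Medial Vowel Deletion: [tevetoza] → [tvtoza]
  2 Regressive Voicing Assimilation: [tvtoza] → [dftoza]
  result: [dftoza]
Order 2 then 1:
  2 Regressive Voicing Assimilation: no change — [tevetoza]
  1 Medial Vowel Deletion: [tevetoza] → [tvtoza]
  result: [tvtoza]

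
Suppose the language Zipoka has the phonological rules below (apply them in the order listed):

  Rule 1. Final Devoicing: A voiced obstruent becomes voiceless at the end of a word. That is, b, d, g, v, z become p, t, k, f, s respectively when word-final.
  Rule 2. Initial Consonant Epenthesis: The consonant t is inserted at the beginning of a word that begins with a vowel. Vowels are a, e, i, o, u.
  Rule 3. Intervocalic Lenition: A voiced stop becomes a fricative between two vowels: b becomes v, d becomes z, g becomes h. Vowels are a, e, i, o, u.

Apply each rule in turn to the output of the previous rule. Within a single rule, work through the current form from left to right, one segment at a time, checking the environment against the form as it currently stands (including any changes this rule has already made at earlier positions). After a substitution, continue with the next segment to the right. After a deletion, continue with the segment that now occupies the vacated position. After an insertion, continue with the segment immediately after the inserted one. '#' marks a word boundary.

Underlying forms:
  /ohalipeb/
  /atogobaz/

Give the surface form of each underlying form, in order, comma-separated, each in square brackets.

[tohalipep], [tatohovas]

/ohalipeb/:
  Rule 1 Final Devoicing: [ohalipeb] → [ohalipep]
  Rule 2 Initial Consonant Epenthesis: [ohalipep] → [tohalipep]
  Rule 3 Intervocalic Lenition: no change — [tohalipep]
/atogobaz/:
  Rule 1 Final Devoicing: [atogobaz] → [atogobas]
  Rule 2 Initial Consonant Epenthesis: [atogobas] → [tatogobas]
  Rule 3 Intervocalic Lenition: [tatogobas] → [tatohovas]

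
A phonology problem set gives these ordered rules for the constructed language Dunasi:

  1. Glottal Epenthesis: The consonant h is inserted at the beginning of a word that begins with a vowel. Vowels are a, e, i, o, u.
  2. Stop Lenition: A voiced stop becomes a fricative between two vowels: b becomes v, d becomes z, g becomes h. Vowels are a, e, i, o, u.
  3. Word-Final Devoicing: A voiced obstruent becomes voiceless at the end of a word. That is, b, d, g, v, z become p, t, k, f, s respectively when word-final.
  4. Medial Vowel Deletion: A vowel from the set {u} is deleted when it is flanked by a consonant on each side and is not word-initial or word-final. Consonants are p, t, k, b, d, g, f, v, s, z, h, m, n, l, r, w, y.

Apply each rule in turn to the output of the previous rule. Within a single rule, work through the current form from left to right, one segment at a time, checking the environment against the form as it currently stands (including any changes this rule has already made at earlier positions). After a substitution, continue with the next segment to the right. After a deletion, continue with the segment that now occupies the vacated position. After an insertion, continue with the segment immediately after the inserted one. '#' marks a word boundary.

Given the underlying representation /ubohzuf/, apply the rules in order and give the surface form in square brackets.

[hvohzf]

1 Glottal Epenthesis: [ubohzuf] → [hubohzuf]
2 Stop Lenition: [hubohzuf] → [huvohzuf]
3 Word-Final Devoicing: no change — [huvohzuf]
4 Medial Vowel Deletion: [huvohzuf] → [hvohzf]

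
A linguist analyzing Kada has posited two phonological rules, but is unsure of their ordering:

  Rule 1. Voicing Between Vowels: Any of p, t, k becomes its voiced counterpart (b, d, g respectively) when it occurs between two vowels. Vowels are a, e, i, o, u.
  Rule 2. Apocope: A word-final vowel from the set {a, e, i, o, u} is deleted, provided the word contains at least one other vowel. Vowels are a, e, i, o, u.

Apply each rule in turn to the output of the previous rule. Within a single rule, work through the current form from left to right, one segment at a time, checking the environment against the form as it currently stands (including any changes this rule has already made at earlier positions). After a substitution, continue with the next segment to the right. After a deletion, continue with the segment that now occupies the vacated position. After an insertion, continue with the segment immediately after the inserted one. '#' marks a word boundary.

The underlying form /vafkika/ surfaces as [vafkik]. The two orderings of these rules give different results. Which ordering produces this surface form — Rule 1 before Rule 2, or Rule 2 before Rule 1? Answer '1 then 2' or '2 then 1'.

Order 1 then 2:
  1 Voicing Between Vowels: [vafkika] → [vafkiga]
  2 Apocope: [vafkiga] → [vafkig]
  result: [vafkig]
Order 2 then 1:
  2 Apocope: [vafkika] → [vafkik]
  1 Voicing Between Vowels: no change — [vafkik]
  result: [vafkik]

2 then 1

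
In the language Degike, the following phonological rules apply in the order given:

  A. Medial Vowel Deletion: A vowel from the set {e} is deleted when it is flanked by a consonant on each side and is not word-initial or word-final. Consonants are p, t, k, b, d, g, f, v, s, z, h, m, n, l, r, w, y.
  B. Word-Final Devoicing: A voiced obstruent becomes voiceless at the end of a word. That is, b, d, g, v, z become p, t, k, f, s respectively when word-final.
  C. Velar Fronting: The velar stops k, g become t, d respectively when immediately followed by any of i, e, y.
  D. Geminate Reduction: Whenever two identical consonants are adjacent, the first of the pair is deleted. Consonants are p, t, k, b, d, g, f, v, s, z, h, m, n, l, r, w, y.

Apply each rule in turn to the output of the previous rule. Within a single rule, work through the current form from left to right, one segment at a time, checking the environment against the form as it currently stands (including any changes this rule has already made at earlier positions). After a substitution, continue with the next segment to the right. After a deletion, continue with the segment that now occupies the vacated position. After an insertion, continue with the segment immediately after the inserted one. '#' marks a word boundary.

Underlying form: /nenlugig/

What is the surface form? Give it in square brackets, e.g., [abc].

A Medial Vowel Deletion: [nenlugig] → [nnlugig]
B Word-Final Devoicing: [nnlugig] → [nnlugik]
C Velar Fronting: [nnlugik] → [nnludik]
D Geminate Reduction: [nnludik] → [nludik]

[nludik]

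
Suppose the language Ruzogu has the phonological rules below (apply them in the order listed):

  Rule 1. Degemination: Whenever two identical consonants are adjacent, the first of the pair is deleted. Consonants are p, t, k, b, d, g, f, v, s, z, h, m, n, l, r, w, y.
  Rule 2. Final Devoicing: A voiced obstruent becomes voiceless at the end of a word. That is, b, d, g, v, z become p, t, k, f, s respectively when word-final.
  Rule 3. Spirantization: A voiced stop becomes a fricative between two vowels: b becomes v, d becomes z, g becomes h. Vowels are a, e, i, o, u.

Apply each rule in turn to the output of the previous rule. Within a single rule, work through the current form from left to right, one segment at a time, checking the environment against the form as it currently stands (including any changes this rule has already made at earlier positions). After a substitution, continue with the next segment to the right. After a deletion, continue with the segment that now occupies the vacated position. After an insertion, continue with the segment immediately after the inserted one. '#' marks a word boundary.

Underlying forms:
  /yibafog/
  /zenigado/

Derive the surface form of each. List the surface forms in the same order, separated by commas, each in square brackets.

[yivafok], [zenihazo]

/yibafog/:
  Rule 1 Degemination: no change — [yibafog]
  Rule 2 Final Devoicing: [yibafog] → [yibafok]
  Rule 3 Spirantization: [yibafok] → [yivafok]
/zenigado/:
  Rule 1 Degemination: no change — [zenigado]
  Rule 2 Final Devoicing: no change — [zenigado]
  Rule 3 Spirantization: [zenigado] → [zenihazo]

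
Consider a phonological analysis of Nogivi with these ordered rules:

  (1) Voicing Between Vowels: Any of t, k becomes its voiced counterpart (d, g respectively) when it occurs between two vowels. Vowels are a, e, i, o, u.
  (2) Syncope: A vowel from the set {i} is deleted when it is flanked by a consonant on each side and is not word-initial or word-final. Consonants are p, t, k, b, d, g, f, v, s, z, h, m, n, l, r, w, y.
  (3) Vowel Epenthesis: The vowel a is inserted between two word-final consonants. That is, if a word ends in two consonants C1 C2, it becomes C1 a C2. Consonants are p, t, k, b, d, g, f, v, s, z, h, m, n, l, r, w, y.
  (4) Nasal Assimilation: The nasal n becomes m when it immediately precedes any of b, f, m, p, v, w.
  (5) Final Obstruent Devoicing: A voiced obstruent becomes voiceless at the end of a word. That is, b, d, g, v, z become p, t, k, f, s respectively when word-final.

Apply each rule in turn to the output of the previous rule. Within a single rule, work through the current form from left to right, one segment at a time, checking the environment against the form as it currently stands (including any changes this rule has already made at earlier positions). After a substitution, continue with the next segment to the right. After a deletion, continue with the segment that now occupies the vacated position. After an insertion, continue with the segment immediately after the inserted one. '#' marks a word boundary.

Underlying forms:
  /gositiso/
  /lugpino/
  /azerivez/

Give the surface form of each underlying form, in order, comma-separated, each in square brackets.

[gosdso], [lugpno], [azerves]

/gositiso/:
  (1) Voicing Between Vowels: [gositiso] → [gosidiso]
  (2) Syncope: [gosidiso] → [gosdso]
  (3) Vowel Epenthesis: no change — [gosdso]
  (4) Nasal Assimilation: no change — [gosdso]
  (5) Final Obstruent Devoicing: no change — [gosdso]
/lugpino/:
  (1) Voicing Between Vowels: no change — [lugpino]
  (2) Syncope: [lugpino] → [lugpno]
  (3) Vowel Epenthesis: no change — [lugpno]
  (4) Nasal Assimilation: no change — [lugpno]
  (5) Final Obstruent Devoicing: no change — [lugpno]
/azerivez/:
  (1) Voicing Between Vowels: no change — [azerivez]
  (2) Syncope: [azerivez] → [azervez]
  (3) Vowel Epenthesis: no change — [azervez]
  (4) Nasal Assimilation: no change — [azervez]
  (5) Final Obstruent Devoicing: [azervez] → [azerves]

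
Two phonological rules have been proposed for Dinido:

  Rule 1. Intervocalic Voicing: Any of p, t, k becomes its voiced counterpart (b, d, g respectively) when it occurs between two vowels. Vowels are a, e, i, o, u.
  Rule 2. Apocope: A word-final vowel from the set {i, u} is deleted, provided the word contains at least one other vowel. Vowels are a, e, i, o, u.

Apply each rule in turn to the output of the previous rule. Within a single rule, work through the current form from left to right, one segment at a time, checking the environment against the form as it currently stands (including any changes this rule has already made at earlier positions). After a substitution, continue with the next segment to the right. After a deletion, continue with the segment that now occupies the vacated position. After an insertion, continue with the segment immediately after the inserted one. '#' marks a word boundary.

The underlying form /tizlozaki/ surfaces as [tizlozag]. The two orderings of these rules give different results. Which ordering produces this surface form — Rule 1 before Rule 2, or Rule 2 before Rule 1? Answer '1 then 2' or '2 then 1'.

1 then 2

Order 1 then 2:
  1 Intervocalic Voicing: [tizlozaki] → [tizlozagi]
  2 Apocope: [tizlozagi] → [tizlozag]
  result: [tizlozag]
Order 2 then 1:
  2 Apocope: [tizlozaki] → [tizlozak]
  1 Intervocalic Voicing: no change — [tizlozak]
  result: [tizlozak]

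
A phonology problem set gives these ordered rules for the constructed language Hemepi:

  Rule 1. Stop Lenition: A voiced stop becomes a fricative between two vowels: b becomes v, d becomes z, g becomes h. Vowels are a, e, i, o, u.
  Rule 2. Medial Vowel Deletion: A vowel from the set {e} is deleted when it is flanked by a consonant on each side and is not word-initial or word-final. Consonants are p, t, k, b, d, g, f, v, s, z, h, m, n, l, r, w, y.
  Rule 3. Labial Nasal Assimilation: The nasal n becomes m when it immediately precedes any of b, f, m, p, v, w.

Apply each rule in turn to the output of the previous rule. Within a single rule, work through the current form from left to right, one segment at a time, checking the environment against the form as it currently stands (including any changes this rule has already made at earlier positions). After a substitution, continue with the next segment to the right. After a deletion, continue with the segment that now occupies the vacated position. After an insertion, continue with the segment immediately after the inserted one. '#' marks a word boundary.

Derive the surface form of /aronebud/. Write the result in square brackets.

Rule 1 Stop Lenition: [aronebud] → [aronevud]
Rule 2 Medial Vowel Deletion: [aronevud] → [aronvud]
Rule 3 Labial Nasal Assimilation: [aronvud] → [aromvud]

[aromvud]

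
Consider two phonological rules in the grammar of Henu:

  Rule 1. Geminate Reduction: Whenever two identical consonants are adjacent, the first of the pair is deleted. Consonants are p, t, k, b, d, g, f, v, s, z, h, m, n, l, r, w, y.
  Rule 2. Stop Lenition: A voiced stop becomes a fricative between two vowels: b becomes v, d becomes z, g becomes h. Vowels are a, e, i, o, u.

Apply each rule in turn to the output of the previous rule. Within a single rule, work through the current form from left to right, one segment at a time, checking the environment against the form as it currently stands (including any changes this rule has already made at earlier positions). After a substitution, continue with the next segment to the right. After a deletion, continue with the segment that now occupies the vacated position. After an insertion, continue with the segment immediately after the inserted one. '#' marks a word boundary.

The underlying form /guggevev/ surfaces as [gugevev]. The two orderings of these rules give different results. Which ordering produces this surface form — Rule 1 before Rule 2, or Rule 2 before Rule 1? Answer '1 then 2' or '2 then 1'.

2 then 1

Order 1 then 2:
  1 Geminate Reduction: [guggevev] → [gugevev]
  2 Stop Lenition: [gugevev] → [guhevev]
  result: [guhevev]
Order 2 then 1:
  2 Stop Lenition: no change — [guggevev]
  1 Geminate Reduction: [guggevev] → [gugevev]
  result: [gugevev]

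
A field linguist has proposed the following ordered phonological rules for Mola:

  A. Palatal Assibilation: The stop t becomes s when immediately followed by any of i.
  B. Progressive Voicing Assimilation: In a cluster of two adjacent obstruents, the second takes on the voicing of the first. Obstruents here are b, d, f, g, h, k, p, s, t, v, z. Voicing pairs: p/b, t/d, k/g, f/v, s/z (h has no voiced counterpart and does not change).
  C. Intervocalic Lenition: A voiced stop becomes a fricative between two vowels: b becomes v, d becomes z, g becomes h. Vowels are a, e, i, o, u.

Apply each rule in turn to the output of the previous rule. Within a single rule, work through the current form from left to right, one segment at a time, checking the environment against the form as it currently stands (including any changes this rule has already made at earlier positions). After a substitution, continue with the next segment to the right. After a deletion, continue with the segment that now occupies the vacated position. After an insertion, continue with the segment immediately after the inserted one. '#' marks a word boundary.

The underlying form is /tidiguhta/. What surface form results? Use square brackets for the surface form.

A Palatal Assibilation: [tidiguhta] → [sidiguhta]
B Progressive Voicing Assimilation: no change — [sidiguhta]
C Intervocalic Lenition: [sidiguhta] → [sizihuhta]

[sizihuhta]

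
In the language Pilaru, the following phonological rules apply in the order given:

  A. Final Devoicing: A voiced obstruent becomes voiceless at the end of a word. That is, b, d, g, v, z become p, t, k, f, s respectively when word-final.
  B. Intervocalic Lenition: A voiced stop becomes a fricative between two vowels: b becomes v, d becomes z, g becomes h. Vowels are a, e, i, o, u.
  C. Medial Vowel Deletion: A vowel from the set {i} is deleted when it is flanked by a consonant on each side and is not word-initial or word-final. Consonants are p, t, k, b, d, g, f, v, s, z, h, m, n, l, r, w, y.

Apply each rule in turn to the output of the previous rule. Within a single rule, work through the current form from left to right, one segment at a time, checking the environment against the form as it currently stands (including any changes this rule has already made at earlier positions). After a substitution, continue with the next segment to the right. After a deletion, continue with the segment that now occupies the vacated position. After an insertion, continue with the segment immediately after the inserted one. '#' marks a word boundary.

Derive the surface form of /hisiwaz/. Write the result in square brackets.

[hswas]

A Final Devoicing: [hisiwaz] → [hisiwas]
B Intervocalic Lenition: no change — [hisiwas]
C Medial Vowel Deletion: [hisiwas] → [hswas]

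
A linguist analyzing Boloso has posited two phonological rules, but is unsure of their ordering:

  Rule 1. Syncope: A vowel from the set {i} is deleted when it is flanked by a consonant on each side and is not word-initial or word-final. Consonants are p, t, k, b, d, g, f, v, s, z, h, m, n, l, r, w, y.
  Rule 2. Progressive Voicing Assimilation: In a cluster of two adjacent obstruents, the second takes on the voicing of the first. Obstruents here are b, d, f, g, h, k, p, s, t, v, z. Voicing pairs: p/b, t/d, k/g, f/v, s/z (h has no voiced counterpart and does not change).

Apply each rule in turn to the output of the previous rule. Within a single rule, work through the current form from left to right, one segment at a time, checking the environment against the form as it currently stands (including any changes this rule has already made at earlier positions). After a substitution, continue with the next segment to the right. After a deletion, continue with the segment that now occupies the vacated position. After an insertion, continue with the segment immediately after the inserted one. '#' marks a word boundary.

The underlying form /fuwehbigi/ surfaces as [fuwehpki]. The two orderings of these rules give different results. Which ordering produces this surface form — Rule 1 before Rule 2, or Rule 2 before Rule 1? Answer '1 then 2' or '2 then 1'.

1 then 2

Order 1 then 2:
  1 Syncope: [fuwehbigi] → [fuwehbgi]
  2 Progressive Voicing Assimilation: [fuwehbgi] → [fuwehpki]
  result: [fuwehpki]
Order 2 then 1:
  2 Progressive Voicing Assimilation: [fuwehbigi] → [fuwehpigi]
  1 Syncope: [fuwehpigi] → [fuwehpgi]
  result: [fuwehpgi]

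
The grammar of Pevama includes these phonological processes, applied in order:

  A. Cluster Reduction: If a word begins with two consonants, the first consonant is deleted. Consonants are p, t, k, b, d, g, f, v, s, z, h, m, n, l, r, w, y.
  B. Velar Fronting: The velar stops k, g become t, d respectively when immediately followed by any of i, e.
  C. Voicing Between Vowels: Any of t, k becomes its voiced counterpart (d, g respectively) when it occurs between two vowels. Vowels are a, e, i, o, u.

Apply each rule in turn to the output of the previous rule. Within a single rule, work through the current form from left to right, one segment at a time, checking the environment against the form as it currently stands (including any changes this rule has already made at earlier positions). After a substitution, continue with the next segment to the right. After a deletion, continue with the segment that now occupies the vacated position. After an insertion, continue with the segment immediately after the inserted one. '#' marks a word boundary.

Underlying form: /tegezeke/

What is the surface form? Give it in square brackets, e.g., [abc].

A Cluster Reduction: no change — [tegezeke]
B Velar Fronting: [tegezeke] → [tedezete]
C Voicing Between Vowels: [tedezete] → [tedezede]

[tedezede]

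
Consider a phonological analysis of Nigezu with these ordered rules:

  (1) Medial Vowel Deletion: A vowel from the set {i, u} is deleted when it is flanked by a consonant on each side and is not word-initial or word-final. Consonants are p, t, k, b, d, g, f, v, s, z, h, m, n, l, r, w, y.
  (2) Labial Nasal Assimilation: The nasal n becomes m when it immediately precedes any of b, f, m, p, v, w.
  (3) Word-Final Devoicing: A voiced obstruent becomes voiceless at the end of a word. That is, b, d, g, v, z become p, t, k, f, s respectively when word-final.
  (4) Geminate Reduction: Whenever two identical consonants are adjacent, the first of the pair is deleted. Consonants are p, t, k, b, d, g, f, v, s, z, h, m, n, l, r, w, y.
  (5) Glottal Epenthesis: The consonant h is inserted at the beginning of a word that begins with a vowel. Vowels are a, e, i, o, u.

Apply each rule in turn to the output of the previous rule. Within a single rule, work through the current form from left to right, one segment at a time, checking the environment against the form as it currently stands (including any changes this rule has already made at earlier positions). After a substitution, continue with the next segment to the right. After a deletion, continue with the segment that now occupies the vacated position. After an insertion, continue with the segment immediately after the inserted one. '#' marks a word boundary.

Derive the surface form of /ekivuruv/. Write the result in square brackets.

(1) Medial Vowel Deletion: [ekivuruv] → [ekvrv]
(2) Labial Nasal Assimilation: no change — [ekvrv]
(3) Word-Final Devoicing: [ekvrv] → [ekvrf]
(4) Geminate Reduction: no change — [ekvrf]
(5) Glottal Epenthesis: [ekvrf] → [hekvrf]

[hekvrf]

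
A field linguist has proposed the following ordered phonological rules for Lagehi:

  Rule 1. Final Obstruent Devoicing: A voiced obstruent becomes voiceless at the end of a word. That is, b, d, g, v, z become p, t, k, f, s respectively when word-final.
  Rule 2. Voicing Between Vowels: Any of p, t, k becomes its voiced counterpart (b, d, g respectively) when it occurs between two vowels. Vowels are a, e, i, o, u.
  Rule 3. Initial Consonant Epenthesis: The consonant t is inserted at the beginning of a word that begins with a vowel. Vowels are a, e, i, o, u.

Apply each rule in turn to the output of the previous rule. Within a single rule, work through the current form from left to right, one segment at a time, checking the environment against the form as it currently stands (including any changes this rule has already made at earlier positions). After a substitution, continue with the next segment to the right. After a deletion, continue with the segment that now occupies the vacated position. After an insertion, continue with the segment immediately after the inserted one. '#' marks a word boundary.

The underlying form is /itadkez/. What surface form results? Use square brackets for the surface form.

[tidadkes]

Rule 1 Final Obstruent Devoicing: [itadkez] → [itadkes]
Rule 2 Voicing Between Vowels: [itadkes] → [idadkes]
Rule 3 Initial Consonant Epenthesis: [idadkes] → [tidadkes]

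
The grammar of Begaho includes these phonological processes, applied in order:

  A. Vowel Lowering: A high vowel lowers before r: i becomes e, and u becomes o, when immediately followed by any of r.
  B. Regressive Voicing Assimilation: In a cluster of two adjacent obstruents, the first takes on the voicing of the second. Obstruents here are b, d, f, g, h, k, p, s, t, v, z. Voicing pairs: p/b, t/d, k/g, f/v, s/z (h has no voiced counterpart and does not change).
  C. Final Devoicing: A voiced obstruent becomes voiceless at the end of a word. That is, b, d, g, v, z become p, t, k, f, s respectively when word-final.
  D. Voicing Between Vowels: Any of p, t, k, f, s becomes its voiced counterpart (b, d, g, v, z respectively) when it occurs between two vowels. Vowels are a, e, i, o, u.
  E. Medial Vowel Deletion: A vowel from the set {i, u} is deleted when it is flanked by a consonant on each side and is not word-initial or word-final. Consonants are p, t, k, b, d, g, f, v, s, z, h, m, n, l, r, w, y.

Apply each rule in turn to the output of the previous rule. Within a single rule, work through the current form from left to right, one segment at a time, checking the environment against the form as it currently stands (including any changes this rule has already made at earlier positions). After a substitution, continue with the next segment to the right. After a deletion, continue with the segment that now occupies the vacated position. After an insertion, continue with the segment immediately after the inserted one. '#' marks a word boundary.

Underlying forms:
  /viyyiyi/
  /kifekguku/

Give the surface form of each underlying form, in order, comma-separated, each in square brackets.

[vyyyi], [kvegggu]

/viyyiyi/:
  A Vowel Lowering: no change — [viyyiyi]
  B Regressive Voicing Assimilation: no change — [viyyiyi]
  C Final Devoicing: no change — [viyyiyi]
  D Voicing Between Vowels: no change — [viyyiyi]
  E Medial Vowel Deletion: [viyyiyi] → [vyyyi]
/kifekguku/:
  A Vowel Lowering: no change — [kifekguku]
  B Regressive Voicing Assimilation: [kifekguku] → [kifegguku]
  C Final Devoicing: no change — [kifegguku]
  D Voicing Between Vowels: [kifegguku] → [kiveggugu]
  E Medial Vowel Deletion: [kiveggugu] → [kvegggu]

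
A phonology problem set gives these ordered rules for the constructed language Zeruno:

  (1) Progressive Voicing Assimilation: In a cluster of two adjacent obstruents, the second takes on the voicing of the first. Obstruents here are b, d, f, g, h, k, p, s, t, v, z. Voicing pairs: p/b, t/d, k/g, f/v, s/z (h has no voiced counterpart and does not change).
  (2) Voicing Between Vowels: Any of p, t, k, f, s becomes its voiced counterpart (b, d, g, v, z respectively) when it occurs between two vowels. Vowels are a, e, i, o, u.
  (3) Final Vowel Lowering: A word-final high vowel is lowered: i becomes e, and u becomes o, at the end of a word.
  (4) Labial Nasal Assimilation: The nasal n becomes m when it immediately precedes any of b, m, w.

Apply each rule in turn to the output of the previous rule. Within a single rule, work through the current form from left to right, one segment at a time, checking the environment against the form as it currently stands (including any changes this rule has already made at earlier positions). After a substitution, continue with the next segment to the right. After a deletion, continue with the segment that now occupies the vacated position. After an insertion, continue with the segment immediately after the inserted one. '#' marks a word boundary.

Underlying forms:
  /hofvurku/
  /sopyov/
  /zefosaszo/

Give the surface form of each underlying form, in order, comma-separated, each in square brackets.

[hoffurko], [sopyov], [zevozasso]

/hofvurku/:
  (1) Progressive Voicing Assimilation: [hofvurku] → [hoffurku]
  (2) Voicing Between Vowels: no change — [hoffurku]
  (3) Final Vowel Lowering: [hoffurku] → [hoffurko]
  (4) Labial Nasal Assimilation: no change — [hoffurko]
/sopyov/:
  (1) Progressive Voicing Assimilation: no change — [sopyov]
  (2) Voicing Between Vowels: no change — [sopyov]
  (3) Final Vowel Lowering: no change — [sopyov]
  (4) Labial Nasal Assimilation: no change — [sopyov]
/zefosaszo/:
  (1) Progressive Voicing Assimilation: [zefosaszo] → [zefosasso]
  (2) Voicing Between Vowels: [zefosasso] → [zevozasso]
  (3) Final Vowel Lowering: no change — [zevozasso]
  (4) Labial Nasal Assimilation: no change — [zevozasso]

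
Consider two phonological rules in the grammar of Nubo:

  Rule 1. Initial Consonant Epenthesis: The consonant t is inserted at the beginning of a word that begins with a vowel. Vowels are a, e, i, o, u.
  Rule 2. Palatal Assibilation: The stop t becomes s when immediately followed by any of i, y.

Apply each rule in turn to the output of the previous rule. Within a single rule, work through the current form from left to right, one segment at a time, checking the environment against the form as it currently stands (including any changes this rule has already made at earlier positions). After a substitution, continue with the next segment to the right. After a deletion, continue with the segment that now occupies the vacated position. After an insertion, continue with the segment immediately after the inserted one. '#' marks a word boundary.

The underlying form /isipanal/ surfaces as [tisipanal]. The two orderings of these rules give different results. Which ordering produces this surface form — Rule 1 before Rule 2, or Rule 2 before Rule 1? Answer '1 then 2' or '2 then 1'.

Order 1 then 2:
  1 Initial Consonant Epenthesis: [isipanal] → [tisipanal]
  2 Palatal Assibilation: [tisipanal] → [sisipanal]
  result: [sisipanal]
Order 2 then 1:
  2 Palatal Assibilation: no change — [isipanal]
  1 Initial Consonant Epenthesis: [isipanal] → [tisipanal]
  result: [tisipanal]

2 then 1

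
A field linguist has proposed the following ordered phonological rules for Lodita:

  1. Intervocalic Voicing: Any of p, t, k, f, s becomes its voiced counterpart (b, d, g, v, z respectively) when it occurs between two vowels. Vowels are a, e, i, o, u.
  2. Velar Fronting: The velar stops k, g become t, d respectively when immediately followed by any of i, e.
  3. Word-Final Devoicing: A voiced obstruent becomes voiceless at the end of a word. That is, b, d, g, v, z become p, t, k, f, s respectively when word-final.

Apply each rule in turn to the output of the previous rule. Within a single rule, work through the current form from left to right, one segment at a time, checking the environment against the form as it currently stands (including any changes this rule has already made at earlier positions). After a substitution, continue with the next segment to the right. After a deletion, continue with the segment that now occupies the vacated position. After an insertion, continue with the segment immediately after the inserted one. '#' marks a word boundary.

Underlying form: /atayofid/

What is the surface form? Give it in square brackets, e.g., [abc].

1 Intervocalic Voicing: [atayofid] → [adayovid]
2 Velar Fronting: no change — [adayovid]
3 Word-Final Devoicing: [adayovid] → [adayovit]

[adayovit]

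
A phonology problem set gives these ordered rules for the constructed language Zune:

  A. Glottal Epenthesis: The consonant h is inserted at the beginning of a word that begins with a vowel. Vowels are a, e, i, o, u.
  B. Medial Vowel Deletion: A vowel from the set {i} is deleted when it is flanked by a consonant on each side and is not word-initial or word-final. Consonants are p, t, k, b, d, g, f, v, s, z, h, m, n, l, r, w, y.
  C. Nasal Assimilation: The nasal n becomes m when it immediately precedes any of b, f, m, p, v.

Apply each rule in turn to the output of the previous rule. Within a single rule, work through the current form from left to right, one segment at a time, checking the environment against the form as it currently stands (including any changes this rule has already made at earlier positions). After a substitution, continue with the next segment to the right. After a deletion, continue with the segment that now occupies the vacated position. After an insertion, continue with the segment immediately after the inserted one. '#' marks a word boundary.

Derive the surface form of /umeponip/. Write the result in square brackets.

[humepomp]

A Glottal Epenthesis: [umeponip] → [humeponip]
B Medial Vowel Deletion: [humeponip] → [humeponp]
C Nasal Assimilation: [humeponp] → [humepomp]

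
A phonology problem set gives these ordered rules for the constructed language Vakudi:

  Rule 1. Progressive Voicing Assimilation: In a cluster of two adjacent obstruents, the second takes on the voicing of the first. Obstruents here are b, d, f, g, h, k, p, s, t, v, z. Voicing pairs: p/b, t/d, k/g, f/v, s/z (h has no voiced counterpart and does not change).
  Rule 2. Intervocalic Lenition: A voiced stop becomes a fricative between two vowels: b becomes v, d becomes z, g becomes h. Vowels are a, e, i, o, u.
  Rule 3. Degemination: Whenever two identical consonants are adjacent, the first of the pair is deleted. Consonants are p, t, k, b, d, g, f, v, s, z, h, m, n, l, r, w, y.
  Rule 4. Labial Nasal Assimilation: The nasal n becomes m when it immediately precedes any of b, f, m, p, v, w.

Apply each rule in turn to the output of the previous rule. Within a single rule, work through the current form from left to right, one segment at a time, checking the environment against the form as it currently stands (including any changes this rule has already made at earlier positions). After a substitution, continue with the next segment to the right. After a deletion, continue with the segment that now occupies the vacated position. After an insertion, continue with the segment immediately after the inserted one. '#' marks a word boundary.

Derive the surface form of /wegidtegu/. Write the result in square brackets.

[wehidehu]

Rule 1 Progressive Voicing Assimilation: [wegidtegu] → [wegiddegu]
Rule 2 Intervocalic Lenition: [wegiddegu] → [wehiddehu]
Rule 3 Degemination: [wehiddehu] → [wehidehu]
Rule 4 Labial Nasal Assimilation: no change — [wehidehu]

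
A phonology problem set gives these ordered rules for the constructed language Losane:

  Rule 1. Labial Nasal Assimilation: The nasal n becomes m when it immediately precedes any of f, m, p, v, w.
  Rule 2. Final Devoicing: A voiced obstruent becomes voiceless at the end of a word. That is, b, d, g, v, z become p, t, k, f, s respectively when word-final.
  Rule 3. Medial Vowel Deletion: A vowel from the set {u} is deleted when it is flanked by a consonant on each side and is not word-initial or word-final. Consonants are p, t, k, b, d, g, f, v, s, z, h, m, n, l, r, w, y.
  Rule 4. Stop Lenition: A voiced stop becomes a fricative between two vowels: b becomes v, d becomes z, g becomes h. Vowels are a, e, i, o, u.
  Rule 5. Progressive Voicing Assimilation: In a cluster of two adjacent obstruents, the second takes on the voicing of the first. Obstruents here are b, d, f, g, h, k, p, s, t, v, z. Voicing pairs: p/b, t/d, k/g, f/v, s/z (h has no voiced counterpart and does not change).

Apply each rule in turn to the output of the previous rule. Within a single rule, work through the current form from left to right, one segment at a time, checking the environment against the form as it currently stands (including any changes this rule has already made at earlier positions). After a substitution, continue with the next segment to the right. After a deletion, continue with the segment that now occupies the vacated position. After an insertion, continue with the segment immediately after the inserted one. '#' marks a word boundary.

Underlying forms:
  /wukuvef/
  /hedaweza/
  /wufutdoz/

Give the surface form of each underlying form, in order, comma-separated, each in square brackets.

/wukuvef/:
  Rule 1 Labial Nasal Assimilation: no change — [wukuvef]
  Rule 2 Final Devoicing: no change — [wukuvef]
  Rule 3 Medial Vowel Deletion: [wukuvef] → [wkvef]
  Rule 4 Stop Lenition: no change — [wkvef]
  Rule 5 Progressive Voicing Assimilation: [wkvef] → [wkfef]
/hedaweza/:
  Rule 1 Labial Nasal Assimilation: no change — [hedaweza]
  Rule 2 Final Devoicing: no change — [hedaweza]
  Rule 3 Medial Vowel Deletion: no change — [hedaweza]
  Rule 4 Stop Lenition: [hedaweza] → [hezaweza]
  Rule 5 Progressive Voicing Assimilation: no change — [hezaweza]
/wufutdoz/:
  Rule 1 Labial Nasal Assimilation: no change — [wufutdoz]
  Rule 2 Final Devoicing: [wufutdoz] → [wufutdos]
  Rule 3 Medial Vowel Deletion: [wufutdos] → [wftdos]
  Rule 4 Stop Lenition: no change — [wftdos]
  Rule 5 Progressive Voicing Assimilation: [wftdos] → [wfttos]

[wkfef], [hezaweza], [wfttos]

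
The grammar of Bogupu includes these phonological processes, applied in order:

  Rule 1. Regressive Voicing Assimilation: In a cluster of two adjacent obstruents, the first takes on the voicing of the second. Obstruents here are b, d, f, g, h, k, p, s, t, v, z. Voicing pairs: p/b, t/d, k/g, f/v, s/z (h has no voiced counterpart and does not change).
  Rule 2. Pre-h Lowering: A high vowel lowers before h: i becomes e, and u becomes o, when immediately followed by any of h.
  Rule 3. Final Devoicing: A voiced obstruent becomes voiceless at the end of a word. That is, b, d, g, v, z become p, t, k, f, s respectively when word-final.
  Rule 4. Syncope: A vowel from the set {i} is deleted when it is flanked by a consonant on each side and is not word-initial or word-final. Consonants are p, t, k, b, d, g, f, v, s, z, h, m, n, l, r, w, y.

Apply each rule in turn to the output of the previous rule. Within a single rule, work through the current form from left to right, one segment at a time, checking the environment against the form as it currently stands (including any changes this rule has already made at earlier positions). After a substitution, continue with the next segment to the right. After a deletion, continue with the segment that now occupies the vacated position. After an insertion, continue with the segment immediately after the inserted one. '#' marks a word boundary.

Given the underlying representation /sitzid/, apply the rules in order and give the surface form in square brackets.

Rule 1 Regressive Voicing Assimilation: [sitzid] → [sidzid]
Rule 2 Pre-h Lowering: no change — [sidzid]
Rule 3 Final Devoicing: [sidzid] → [sidzit]
Rule 4 Syncope: [sidzit] → [sdzt]

[sdzt]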